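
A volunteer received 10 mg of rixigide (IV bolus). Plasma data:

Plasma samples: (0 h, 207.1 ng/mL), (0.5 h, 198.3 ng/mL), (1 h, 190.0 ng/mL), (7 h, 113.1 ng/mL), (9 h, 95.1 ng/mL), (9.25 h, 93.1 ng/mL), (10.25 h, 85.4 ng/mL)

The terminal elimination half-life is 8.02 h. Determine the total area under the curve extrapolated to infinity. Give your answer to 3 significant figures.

AUC = 2420 ng/mL·h

Trapezoidal AUC_0→10.25:
  [0→0.5]: (207.1+198.3)/2 × 0.5 = 101.35
  [0.5→1]: (198.3+190.0)/2 × 0.5 = 97.075
  [1→7]: (190.0+113.1)/2 × 6 = 909.3
  [7→9]: (113.1+95.1)/2 × 2 = 208.2
  [9→9.25]: (95.1+93.1)/2 × 0.25 = 23.525
  [9.25→10.25]: (93.1+85.4)/2 × 1 = 89.25
  Sum = 1428.7 ng/mL·h
k_e = ln2 / t½ = 0.693147 / 8.02 = 0.0864 h^-1
Extrapolated tail: C_last / k_e = 85.4 / 0.0864 = 988.426
AUC_0→∞ = 1428.7 + 988.426 = 2417.126 ng/mL·h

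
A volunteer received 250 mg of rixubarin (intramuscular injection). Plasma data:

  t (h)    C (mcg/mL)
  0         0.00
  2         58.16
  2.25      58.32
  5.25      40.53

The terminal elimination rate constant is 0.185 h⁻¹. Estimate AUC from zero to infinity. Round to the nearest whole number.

AUC = 440 mcg/mL·h

Trapezoidal AUC_0→5.25:
  [0→2]: (0.00+58.16)/2 × 2 = 58.16
  [2→2.25]: (58.16+58.32)/2 × 0.25 = 14.56
  [2.25→5.25]: (58.32+40.53)/2 × 3 = 148.275
  Sum = 220.995 mcg/mL·h
Extrapolated tail: C_last / k_e = 40.53 / 0.185 = 219.081
AUC_0→∞ = 220.995 + 219.081 = 440.076 mcg/mL·h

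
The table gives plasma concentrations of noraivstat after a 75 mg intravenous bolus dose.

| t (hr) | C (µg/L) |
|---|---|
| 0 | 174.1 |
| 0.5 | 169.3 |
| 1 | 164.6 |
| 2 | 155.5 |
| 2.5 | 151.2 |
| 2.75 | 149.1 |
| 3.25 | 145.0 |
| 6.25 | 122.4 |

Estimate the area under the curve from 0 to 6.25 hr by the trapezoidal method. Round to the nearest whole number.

AUC = 918 µg/L·hr

Trapezoidal AUC_0→6.25:
  [0→0.5]: (174.1+169.3)/2 × 0.5 = 85.85
  [0.5→1]: (169.3+164.6)/2 × 0.5 = 83.475
  [1→2]: (164.6+155.5)/2 × 1 = 160.05
  [2→2.5]: (155.5+151.2)/2 × 0.5 = 76.675
  [2.5→2.75]: (151.2+149.1)/2 × 0.25 = 37.5375
  [2.75→3.25]: (149.1+145.0)/2 × 0.5 = 73.525
  [3.25→6.25]: (145.0+122.4)/2 × 3 = 401.1
  Sum = 918.2125 µg/L·hr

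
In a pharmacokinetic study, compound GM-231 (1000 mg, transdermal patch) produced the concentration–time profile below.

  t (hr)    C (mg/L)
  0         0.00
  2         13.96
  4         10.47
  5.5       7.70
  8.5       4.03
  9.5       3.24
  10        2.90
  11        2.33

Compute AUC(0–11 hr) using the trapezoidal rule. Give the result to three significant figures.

Trapezoidal AUC_0→11:
  [0→2]: (0.00+13.96)/2 × 2 = 13.96
  [2→4]: (13.96+10.47)/2 × 2 = 24.43
  [4→5.5]: (10.47+7.70)/2 × 1.5 = 13.6275
  [5.5→8.5]: (7.70+4.03)/2 × 3 = 17.595
  [8.5→9.5]: (4.03+3.24)/2 × 1 = 3.635
  [9.5→10]: (3.24+2.90)/2 × 0.5 = 1.535
  [10→11]: (2.90+2.33)/2 × 1 = 2.615
  Sum = 77.3975 mg/L·hr

AUC = 77.4 mg/L·hr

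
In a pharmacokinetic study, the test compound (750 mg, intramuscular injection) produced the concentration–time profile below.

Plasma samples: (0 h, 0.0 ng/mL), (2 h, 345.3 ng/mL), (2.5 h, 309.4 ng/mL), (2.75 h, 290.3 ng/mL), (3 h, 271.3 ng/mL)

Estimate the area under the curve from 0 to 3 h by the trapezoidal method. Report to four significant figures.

AUC = 654.1 ng/mL·h

Trapezoidal AUC_0→3:
  [0→2]: (0.0+345.3)/2 × 2 = 345.3
  [2→2.5]: (345.3+309.4)/2 × 0.5 = 163.675
  [2.5→2.75]: (309.4+290.3)/2 × 0.25 = 74.9625
  [2.75→3]: (290.3+271.3)/2 × 0.25 = 70.2
  Sum = 654.1375 ng/mL·h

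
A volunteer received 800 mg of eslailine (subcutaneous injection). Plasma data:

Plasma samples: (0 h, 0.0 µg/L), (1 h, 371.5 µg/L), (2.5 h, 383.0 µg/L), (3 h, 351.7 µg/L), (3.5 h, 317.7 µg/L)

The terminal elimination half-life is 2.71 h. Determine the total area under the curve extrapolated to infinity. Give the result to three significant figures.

Trapezoidal AUC_0→3.5:
  [0→1]: (0.0+371.5)/2 × 1 = 185.75
  [1→2.5]: (371.5+383.0)/2 × 1.5 = 565.875
  [2.5→3]: (383.0+351.7)/2 × 0.5 = 183.675
  [3→3.5]: (351.7+317.7)/2 × 0.5 = 167.35
  Sum = 1102.65 µg/L·h
k_e = ln2 / t½ = 0.693147 / 2.71 = 0.2558 h^-1
Extrapolated tail: C_last / k_e = 317.7 / 0.2558 = 1241.986
AUC_0→∞ = 1102.65 + 1241.986 = 2344.636 µg/L·h

AUC = 2340 µg/L·h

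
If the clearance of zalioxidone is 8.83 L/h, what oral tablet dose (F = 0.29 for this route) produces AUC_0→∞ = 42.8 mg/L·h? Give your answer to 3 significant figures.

Dose = 1300 mg

Dose = CL × AUC_0→∞ / F
     = 8.83 × 42.8 / 0.29 = 1303.19 mg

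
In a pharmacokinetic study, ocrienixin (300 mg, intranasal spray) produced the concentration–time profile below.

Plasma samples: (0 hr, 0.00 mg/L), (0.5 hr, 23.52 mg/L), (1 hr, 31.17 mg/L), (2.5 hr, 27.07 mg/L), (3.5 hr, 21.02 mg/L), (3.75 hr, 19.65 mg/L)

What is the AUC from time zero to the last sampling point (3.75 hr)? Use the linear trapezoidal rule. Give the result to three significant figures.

Trapezoidal AUC_0→3.75:
  [0→0.5]: (0.00+23.52)/2 × 0.5 = 5.88
  [0.5→1]: (23.52+31.17)/2 × 0.5 = 13.6725
  [1→2.5]: (31.17+27.07)/2 × 1.5 = 43.68
  [2.5→3.5]: (27.07+21.02)/2 × 1 = 24.045
  [3.5→3.75]: (21.02+19.65)/2 × 0.25 = 5.08375
  Sum = 92.36125 mg/L·hr

AUC = 92.4 mg/L·hr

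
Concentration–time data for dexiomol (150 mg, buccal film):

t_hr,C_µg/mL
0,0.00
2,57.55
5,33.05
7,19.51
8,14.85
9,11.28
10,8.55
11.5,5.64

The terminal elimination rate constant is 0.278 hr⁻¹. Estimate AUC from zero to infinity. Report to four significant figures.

AUC = 317.1 µg/mL·hr

Trapezoidal AUC_0→11.5:
  [0→2]: (0.00+57.55)/2 × 2 = 57.55
  [2→5]: (57.55+33.05)/2 × 3 = 135.9
  [5→7]: (33.05+19.51)/2 × 2 = 52.56
  [7→8]: (19.51+14.85)/2 × 1 = 17.18
  [8→9]: (14.85+11.28)/2 × 1 = 13.065
  [9→10]: (11.28+8.55)/2 × 1 = 9.915
  [10→11.5]: (8.55+5.64)/2 × 1.5 = 10.6425
  Sum = 296.8125 µg/mL·hr
Extrapolated tail: C_last / k_e = 5.64 / 0.278 = 20.288
AUC_0→∞ = 296.8125 + 20.288 = 317.1005 µg/mL·hr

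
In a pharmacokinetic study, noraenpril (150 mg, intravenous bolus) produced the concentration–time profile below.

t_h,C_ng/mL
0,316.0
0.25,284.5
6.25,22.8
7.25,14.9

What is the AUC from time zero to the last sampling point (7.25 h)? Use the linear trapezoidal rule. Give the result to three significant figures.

AUC = 1020 ng/mL·h

Trapezoidal AUC_0→7.25:
  [0→0.25]: (316.0+284.5)/2 × 0.25 = 75.0625
  [0.25→6.25]: (284.5+22.8)/2 × 6 = 921.9
  [6.25→7.25]: (22.8+14.9)/2 × 1 = 18.85
  Sum = 1015.8125 ng/mL·h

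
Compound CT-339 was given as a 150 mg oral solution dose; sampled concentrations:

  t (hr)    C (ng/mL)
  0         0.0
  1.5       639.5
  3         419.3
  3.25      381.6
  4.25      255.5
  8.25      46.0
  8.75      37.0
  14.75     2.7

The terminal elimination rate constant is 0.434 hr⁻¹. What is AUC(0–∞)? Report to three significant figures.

AUC = 2440 ng/mL·hr

Trapezoidal AUC_0→14.75:
  [0→1.5]: (0.0+639.5)/2 × 1.5 = 479.625
  [1.5→3]: (639.5+419.3)/2 × 1.5 = 794.1
  [3→3.25]: (419.3+381.6)/2 × 0.25 = 100.1125
  [3.25→4.25]: (381.6+255.5)/2 × 1 = 318.55
  [4.25→8.25]: (255.5+46.0)/2 × 4 = 603.0
  [8.25→8.75]: (46.0+37.0)/2 × 0.5 = 20.75
  [8.75→14.75]: (37.0+2.7)/2 × 6 = 119.1
  Sum = 2435.2375 ng/mL·hr
Extrapolated tail: C_last / k_e = 2.7 / 0.434 = 6.221
AUC_0→∞ = 2435.2375 + 6.221 = 2441.4585 ng/mL·hr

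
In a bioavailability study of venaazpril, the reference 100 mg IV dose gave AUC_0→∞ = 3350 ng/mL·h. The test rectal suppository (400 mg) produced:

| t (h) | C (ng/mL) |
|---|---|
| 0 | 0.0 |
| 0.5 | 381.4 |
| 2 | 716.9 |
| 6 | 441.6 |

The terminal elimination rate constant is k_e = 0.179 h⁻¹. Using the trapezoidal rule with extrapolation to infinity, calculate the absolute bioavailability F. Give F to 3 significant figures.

Trapezoidal AUC_0→6 (rectal suppository):
  [0→0.5]: (0.0+381.4)/2 × 0.5 = 95.35
  [0.5→2]: (381.4+716.9)/2 × 1.5 = 823.725
  [2→6]: (716.9+441.6)/2 × 4 = 2317.0
  Sum = 3236.075 ng/mL·h
Tail: C_last/k_e = 441.6/0.179 = 2467.039
AUC_0→∞ (rectal suppository) = 3236.075 + 2467.039 = 5703.114 ng/mL·h
F = (AUC_ev/D_ev)/(AUC_iv/D_iv) = (5703.114/400)/(3350/100) = 14.257785/33.5 = 0.4256

F = 0.426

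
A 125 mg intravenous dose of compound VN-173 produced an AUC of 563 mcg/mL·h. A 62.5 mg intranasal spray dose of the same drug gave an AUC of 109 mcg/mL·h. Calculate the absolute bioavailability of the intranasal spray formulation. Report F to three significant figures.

F = (AUC_ev / D_ev) / (AUC_iv / D_iv)
  = (109/62.5) / (563/125)
  = 1.744 / 4.504 = 0.3872

F = 0.387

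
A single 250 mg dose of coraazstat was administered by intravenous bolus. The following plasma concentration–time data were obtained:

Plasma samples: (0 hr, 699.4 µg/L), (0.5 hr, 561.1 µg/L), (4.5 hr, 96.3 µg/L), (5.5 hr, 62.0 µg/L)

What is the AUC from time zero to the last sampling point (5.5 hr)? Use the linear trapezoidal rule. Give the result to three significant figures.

AUC = 1710 µg/L·hr

Trapezoidal AUC_0→5.5:
  [0→0.5]: (699.4+561.1)/2 × 0.5 = 315.125
  [0.5→4.5]: (561.1+96.3)/2 × 4 = 1314.8
  [4.5→5.5]: (96.3+62.0)/2 × 1 = 79.15
  Sum = 1709.075 µg/L·hr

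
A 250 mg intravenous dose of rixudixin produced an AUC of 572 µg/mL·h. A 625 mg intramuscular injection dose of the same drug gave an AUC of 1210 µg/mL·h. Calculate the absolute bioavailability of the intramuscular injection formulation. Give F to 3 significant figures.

F = 0.846

F = (AUC_ev / D_ev) / (AUC_iv / D_iv)
  = (1210/625) / (572/250)
  = 1.936 / 2.288 = 0.8462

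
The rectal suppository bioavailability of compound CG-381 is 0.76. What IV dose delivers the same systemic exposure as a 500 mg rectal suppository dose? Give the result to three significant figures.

D_iv = 380 mg

Systemic exposure from an extravascular dose = F × D_ev, so the equivalent IV dose is F × D_ev.
D_iv = F × D_ev = 0.76 × 500 = 380 mg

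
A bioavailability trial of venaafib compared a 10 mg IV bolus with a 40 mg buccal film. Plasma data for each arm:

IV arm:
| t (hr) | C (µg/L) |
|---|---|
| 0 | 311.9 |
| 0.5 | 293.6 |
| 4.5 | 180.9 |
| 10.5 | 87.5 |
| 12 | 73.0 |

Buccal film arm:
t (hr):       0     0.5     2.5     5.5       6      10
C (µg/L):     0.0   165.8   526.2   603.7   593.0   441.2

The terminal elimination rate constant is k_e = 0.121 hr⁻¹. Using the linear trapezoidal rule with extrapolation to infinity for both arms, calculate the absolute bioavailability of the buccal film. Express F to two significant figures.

Trapezoidal AUC_0→12 (IV):
  [0→0.5]: (311.9+293.6)/2 × 0.5 = 151.375
  [0.5→4.5]: (293.6+180.9)/2 × 4 = 949.0
  [4.5→10.5]: (180.9+87.5)/2 × 6 = 805.2
  [10.5→12]: (87.5+73.0)/2 × 1.5 = 120.375
  Sum = 2025.95 µg/L·hr
IV tail: 73.0/0.121 = 603.306; AUC_iv,0→∞ = 2025.95 + 603.306 = 2629.256 µg/L·hr
Trapezoidal AUC_0→10 (buccal film):
  [0→0.5]: (0.0+165.8)/2 × 0.5 = 41.45
  [0.5→2.5]: (165.8+526.2)/2 × 2 = 692.0
  [2.5→5.5]: (526.2+603.7)/2 × 3 = 1694.85
  [5.5→6]: (603.7+593.0)/2 × 0.5 = 299.175
  [6→10]: (593.0+441.2)/2 × 4 = 2068.4
  Sum = 4795.875 µg/L·hr
buccal film tail: 441.2/0.121 = 3646.281; AUC_ev,0→∞ = 4795.875 + 3646.281 = 8442.156 µg/L·hr
F = (AUC_ev/D_ev)/(AUC_iv/D_iv) = (8442.156/40)/(2629.256/10) = 211.0539/262.9256 = 0.8027

F = 0.80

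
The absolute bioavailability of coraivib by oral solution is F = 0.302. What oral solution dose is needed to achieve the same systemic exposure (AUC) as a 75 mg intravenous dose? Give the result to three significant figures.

D_oral = 248 mg

For equal systemic exposure: F × D_ev = D_iv
D_ev = D_iv / F = 75 / 0.302 = 248.344 mg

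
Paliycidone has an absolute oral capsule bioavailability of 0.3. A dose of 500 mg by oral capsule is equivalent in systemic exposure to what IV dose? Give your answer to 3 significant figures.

D_iv = 150 mg

Systemic exposure from an extravascular dose = F × D_ev, so the equivalent IV dose is F × D_ev.
D_iv = F × D_ev = 0.3 × 500 = 150 mg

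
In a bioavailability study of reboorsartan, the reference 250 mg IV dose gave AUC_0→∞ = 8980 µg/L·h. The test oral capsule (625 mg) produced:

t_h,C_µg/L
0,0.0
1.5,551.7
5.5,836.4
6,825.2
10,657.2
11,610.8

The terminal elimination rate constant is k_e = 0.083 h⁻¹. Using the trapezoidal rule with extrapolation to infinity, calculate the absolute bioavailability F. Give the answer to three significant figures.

Trapezoidal AUC_0→11 (oral capsule):
  [0→1.5]: (0.0+551.7)/2 × 1.5 = 413.775
  [1.5→5.5]: (551.7+836.4)/2 × 4 = 2776.2
  [5.5→6]: (836.4+825.2)/2 × 0.5 = 415.4
  [6→10]: (825.2+657.2)/2 × 4 = 2964.8
  [10→11]: (657.2+610.8)/2 × 1 = 634.0
  Sum = 7204.175 µg/L·h
Tail: C_last/k_e = 610.8/0.083 = 7359.036
AUC_0→∞ (oral capsule) = 7204.175 + 7359.036 = 14563.211 µg/L·h
F = (AUC_ev/D_ev)/(AUC_iv/D_iv) = (14563.211/625)/(8980/250) = 23.3011/35.92 = 0.6487

F = 0.649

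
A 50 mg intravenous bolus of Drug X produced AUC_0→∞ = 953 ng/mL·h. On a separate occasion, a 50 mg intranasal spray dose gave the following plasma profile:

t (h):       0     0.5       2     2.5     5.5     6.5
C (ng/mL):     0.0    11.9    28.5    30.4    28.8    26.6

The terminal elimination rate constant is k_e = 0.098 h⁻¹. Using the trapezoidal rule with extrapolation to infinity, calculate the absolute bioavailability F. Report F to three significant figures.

F = 0.457

Trapezoidal AUC_0→6.5 (intranasal spray):
  [0→0.5]: (0.0+11.9)/2 × 0.5 = 2.975
  [0.5→2]: (11.9+28.5)/2 × 1.5 = 30.3
  [2→2.5]: (28.5+30.4)/2 × 0.5 = 14.725
  [2.5→5.5]: (30.4+28.8)/2 × 3 = 88.8
  [5.5→6.5]: (28.8+26.6)/2 × 1 = 27.7
  Sum = 164.5 ng/mL·h
Tail: C_last/k_e = 26.6/0.098 = 271.429
AUC_0→∞ (intranasal spray) = 164.5 + 271.429 = 435.929 ng/mL·h
F = (AUC_ev/D_ev)/(AUC_iv/D_iv) = (435.929/50)/(953/50) = 8.71858/19.06 = 0.4574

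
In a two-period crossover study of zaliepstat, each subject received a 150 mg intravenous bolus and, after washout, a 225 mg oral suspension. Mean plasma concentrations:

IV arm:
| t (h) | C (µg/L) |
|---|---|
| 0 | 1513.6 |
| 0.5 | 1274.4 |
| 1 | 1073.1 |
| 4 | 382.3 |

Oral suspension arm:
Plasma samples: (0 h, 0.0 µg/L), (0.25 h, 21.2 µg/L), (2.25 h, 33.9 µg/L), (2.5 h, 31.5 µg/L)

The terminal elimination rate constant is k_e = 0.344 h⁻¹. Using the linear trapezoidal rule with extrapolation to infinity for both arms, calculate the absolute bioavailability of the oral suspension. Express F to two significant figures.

F = 0.023

Trapezoidal AUC_0→4 (IV):
  [0→0.5]: (1513.6+1274.4)/2 × 0.5 = 697.0
  [0.5→1]: (1274.4+1073.1)/2 × 0.5 = 586.875
  [1→4]: (1073.1+382.3)/2 × 3 = 2183.1
  Sum = 3466.975 µg/L·h
IV tail: 382.3/0.344 = 1111.337; AUC_iv,0→∞ = 3466.975 + 1111.337 = 4578.312 µg/L·h
Trapezoidal AUC_0→2.5 (oral suspension):
  [0→0.25]: (0.0+21.2)/2 × 0.25 = 2.65
  [0.25→2.25]: (21.2+33.9)/2 × 2 = 55.1
  [2.25→2.5]: (33.9+31.5)/2 × 0.25 = 8.175
  Sum = 65.925 µg/L·h
oral suspension tail: 31.5/0.344 = 91.570; AUC_ev,0→∞ = 65.925 + 91.570 = 157.495 µg/L·h
F = (AUC_ev/D_ev)/(AUC_iv/D_iv) = (157.495/225)/(4578.312/150) = 0.699978/30.52208 = 0.0229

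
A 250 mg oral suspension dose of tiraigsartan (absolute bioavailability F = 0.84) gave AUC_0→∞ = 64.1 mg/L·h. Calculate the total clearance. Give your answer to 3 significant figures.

CL = F × Dose / AUC_0→∞
   = 0.84 × 250 / 64.1 = 3.27613 L/h

CL = 3.28 L/h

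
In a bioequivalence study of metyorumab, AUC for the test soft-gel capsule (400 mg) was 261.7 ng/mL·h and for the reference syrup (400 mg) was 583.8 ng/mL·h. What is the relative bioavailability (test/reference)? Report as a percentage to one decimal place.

F_rel = (AUC_test/D_test) / (AUC_ref/D_ref)
      = (261.7/400) / (583.8/400)
      = 0.65425 / 1.4595 = 0.4483 = 44.83%

F_rel = 44.8%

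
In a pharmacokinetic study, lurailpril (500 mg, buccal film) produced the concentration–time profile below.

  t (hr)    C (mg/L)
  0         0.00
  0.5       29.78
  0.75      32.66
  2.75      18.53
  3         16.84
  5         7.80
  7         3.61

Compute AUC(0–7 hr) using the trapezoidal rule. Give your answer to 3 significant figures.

AUC = 107 mg/L·hr

Trapezoidal AUC_0→7:
  [0→0.5]: (0.00+29.78)/2 × 0.5 = 7.445
  [0.5→0.75]: (29.78+32.66)/2 × 0.25 = 7.805
  [0.75→2.75]: (32.66+18.53)/2 × 2 = 51.19
  [2.75→3]: (18.53+16.84)/2 × 0.25 = 4.42125
  [3→5]: (16.84+7.80)/2 × 2 = 24.64
  [5→7]: (7.80+3.61)/2 × 2 = 11.41
  Sum = 106.91125 mg/L·hr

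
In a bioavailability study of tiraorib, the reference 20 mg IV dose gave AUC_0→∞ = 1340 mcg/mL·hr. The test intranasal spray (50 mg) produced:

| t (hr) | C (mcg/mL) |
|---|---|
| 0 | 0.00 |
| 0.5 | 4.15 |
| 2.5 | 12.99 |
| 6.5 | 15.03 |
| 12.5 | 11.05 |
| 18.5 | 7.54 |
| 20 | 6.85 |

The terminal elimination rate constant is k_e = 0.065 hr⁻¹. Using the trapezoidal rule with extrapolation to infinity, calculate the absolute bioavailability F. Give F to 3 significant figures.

F = 0.0968

Trapezoidal AUC_0→20 (intranasal spray):
  [0→0.5]: (0.00+4.15)/2 × 0.5 = 1.0375
  [0.5→2.5]: (4.15+12.99)/2 × 2 = 17.14
  [2.5→6.5]: (12.99+15.03)/2 × 4 = 56.04
  [6.5→12.5]: (15.03+11.05)/2 × 6 = 78.24
  [12.5→18.5]: (11.05+7.54)/2 × 6 = 55.77
  [18.5→20]: (7.54+6.85)/2 × 1.5 = 10.7925
  Sum = 219.02 mcg/mL·hr
Tail: C_last/k_e = 6.85/0.065 = 105.385
AUC_0→∞ (intranasal spray) = 219.02 + 105.385 = 324.405 mcg/mL·hr
F = (AUC_ev/D_ev)/(AUC_iv/D_iv) = (324.405/50)/(1340/20) = 6.4881/67 = 0.0968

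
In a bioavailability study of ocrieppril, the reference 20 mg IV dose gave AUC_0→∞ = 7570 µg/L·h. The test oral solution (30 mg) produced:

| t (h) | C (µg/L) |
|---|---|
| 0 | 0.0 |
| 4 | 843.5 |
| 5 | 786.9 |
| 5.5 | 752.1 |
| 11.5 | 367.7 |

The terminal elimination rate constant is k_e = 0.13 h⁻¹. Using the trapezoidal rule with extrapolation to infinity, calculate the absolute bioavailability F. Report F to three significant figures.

Trapezoidal AUC_0→11.5 (oral solution):
  [0→4]: (0.0+843.5)/2 × 4 = 1687.0
  [4→5]: (843.5+786.9)/2 × 1 = 815.2
  [5→5.5]: (786.9+752.1)/2 × 0.5 = 384.75
  [5.5→11.5]: (752.1+367.7)/2 × 6 = 3359.4
  Sum = 6246.35 µg/L·h
Tail: C_last/k_e = 367.7/0.13 = 2828.462
AUC_0→∞ (oral solution) = 6246.35 + 2828.462 = 9074.812 µg/L·h
F = (AUC_ev/D_ev)/(AUC_iv/D_iv) = (9074.812/30)/(7570/20) = 302.494/378.5 = 0.7992

F = 0.799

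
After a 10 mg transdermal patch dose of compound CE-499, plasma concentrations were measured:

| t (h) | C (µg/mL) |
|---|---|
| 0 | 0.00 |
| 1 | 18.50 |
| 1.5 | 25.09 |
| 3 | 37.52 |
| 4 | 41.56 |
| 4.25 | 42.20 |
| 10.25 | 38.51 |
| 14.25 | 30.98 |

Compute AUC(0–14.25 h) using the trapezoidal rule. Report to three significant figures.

Trapezoidal AUC_0→14.25:
  [0→1]: (0.00+18.50)/2 × 1 = 9.25
  [1→1.5]: (18.50+25.09)/2 × 0.5 = 10.8975
  [1.5→3]: (25.09+37.52)/2 × 1.5 = 46.9575
  [3→4]: (37.52+41.56)/2 × 1 = 39.54
  [4→4.25]: (41.56+42.20)/2 × 0.25 = 10.47
  [4.25→10.25]: (42.20+38.51)/2 × 6 = 242.13
  [10.25→14.25]: (38.51+30.98)/2 × 4 = 138.98
  Sum = 498.225 µg/mL·h

AUC = 498 µg/mL·h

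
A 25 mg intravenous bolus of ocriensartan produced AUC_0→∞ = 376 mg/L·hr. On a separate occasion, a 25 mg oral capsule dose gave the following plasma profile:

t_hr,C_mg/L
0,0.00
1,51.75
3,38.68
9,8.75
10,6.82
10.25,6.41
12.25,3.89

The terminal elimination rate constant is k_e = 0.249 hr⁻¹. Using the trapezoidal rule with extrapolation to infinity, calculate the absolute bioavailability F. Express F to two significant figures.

F = 0.78

Trapezoidal AUC_0→12.25 (oral capsule):
  [0→1]: (0.00+51.75)/2 × 1 = 25.875
  [1→3]: (51.75+38.68)/2 × 2 = 90.43
  [3→9]: (38.68+8.75)/2 × 6 = 142.29
  [9→10]: (8.75+6.82)/2 × 1 = 7.785
  [10→10.25]: (6.82+6.41)/2 × 0.25 = 1.65375
  [10.25→12.25]: (6.41+3.89)/2 × 2 = 10.3
  Sum = 278.33375 mg/L·hr
Tail: C_last/k_e = 3.89/0.249 = 15.622
AUC_0→∞ (oral capsule) = 278.33375 + 15.622 = 293.95575 mg/L·hr
F = (AUC_ev/D_ev)/(AUC_iv/D_iv) = (293.95575/25)/(376/25) = 11.75823/15.04 = 0.7818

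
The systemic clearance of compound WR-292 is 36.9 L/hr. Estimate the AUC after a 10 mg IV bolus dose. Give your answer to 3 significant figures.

AUC = 0.271 mg/L·hr

AUC_0→∞ = Dose_iv / CL
        = 10 / 36.9 = 0.271003 mg/L·hr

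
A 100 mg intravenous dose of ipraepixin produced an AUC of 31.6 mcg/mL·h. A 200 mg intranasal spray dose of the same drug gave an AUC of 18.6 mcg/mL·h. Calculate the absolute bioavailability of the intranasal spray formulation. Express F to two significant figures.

F = 0.29

F = (AUC_ev / D_ev) / (AUC_iv / D_iv)
  = (18.6/200) / (31.6/100)
  = 0.093 / 0.316 = 0.2943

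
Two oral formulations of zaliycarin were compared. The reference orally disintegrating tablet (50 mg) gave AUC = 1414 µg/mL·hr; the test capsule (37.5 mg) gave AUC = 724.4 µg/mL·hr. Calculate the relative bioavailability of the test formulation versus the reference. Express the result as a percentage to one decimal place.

F_rel = (AUC_test/D_test) / (AUC_ref/D_ref)
      = (724.4/37.5) / (1414/50)
      = 19.3173 / 28.28 = 0.6831 = 68.31%

F_rel = 68.3%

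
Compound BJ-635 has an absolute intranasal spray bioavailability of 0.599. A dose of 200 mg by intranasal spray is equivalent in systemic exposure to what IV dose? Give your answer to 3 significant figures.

Systemic exposure from an extravascular dose = F × D_ev, so the equivalent IV dose is F × D_ev.
D_iv = F × D_ev = 0.599 × 200 = 119.8 mg

D_iv = 120 mg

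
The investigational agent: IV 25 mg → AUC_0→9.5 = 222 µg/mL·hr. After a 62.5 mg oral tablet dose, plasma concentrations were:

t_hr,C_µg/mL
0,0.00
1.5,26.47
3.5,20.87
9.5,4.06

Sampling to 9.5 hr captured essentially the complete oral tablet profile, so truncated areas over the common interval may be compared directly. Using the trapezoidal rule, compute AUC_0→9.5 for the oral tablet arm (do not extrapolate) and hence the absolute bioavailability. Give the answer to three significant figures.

Trapezoidal AUC_0→9.5 (oral tablet):
  [0→1.5]: (0.00+26.47)/2 × 1.5 = 19.8525
  [1.5→3.5]: (26.47+20.87)/2 × 2 = 47.34
  [3.5→9.5]: (20.87+4.06)/2 × 6 = 74.79
  Sum = 141.9825 µg/mL·hr
F = (AUC_ev/D_ev)/(AUC_iv/D_iv) = (141.9825/62.5)/(222/25) = 2.27172/8.88 = 0.2558

F = 0.256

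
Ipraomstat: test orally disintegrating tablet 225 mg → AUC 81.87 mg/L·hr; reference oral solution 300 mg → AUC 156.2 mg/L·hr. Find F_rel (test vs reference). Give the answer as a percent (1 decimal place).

F_rel = (AUC_test/D_test) / (AUC_ref/D_ref)
      = (81.87/225) / (156.2/300)
      = 0.363867 / 0.520667 = 0.6988 = 69.88%

F_rel = 69.9%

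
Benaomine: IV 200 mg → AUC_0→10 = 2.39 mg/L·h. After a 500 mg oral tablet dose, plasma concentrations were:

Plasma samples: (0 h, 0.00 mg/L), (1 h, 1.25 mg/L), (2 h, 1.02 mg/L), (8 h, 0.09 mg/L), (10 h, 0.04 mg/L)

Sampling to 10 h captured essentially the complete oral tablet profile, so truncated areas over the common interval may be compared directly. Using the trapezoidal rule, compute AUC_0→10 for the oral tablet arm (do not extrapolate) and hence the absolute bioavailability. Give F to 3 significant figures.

Trapezoidal AUC_0→10 (oral tablet):
  [0→1]: (0.00+1.25)/2 × 1 = 0.625
  [1→2]: (1.25+1.02)/2 × 1 = 1.135
  [2→8]: (1.02+0.09)/2 × 6 = 3.33
  [8→10]: (0.09+0.04)/2 × 2 = 0.13
  Sum = 5.22 mg/L·h
F = (AUC_ev/D_ev)/(AUC_iv/D_iv) = (5.22/500)/(2.39/200) = 0.01044/0.01195 = 0.8736

F = 0.874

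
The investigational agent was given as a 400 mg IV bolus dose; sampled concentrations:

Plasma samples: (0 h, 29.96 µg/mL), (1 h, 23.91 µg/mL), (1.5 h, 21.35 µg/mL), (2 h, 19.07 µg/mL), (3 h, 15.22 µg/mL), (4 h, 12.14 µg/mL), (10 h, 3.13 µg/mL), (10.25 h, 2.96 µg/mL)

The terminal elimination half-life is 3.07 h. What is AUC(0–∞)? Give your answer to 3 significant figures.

Trapezoidal AUC_0→10.25:
  [0→1]: (29.96+23.91)/2 × 1 = 26.935
  [1→1.5]: (23.91+21.35)/2 × 0.5 = 11.315
  [1.5→2]: (21.35+19.07)/2 × 0.5 = 10.105
  [2→3]: (19.07+15.22)/2 × 1 = 17.145
  [3→4]: (15.22+12.14)/2 × 1 = 13.68
  [4→10]: (12.14+3.13)/2 × 6 = 45.81
  [10→10.25]: (3.13+2.96)/2 × 0.25 = 0.76125
  Sum = 125.75125 µg/mL·h
k_e = ln2 / t½ = 0.693147 / 3.07 = 0.2258 h^-1
Extrapolated tail: C_last / k_e = 2.96 / 0.2258 = 13.109
AUC_0→∞ = 125.75125 + 13.109 = 138.86025 µg/mL·h

AUC = 139 µg/mL·h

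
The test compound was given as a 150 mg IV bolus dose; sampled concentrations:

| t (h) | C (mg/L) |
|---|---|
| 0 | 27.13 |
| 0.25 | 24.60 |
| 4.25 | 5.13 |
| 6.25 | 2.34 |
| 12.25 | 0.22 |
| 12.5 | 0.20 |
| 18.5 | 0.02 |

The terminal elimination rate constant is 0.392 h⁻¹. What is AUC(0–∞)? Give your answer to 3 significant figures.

AUC = 81.8 mg/L·h

Trapezoidal AUC_0→18.5:
  [0→0.25]: (27.13+24.60)/2 × 0.25 = 6.46625
  [0.25→4.25]: (24.60+5.13)/2 × 4 = 59.46
  [4.25→6.25]: (5.13+2.34)/2 × 2 = 7.47
  [6.25→12.25]: (2.34+0.22)/2 × 6 = 7.68
  [12.25→12.5]: (0.22+0.20)/2 × 0.25 = 0.0525
  [12.5→18.5]: (0.20+0.02)/2 × 6 = 0.66
  Sum = 81.78875 mg/L·h
Extrapolated tail: C_last / k_e = 0.02 / 0.392 = 0.051
AUC_0→∞ = 81.78875 + 0.051 = 81.83975 mg/L·h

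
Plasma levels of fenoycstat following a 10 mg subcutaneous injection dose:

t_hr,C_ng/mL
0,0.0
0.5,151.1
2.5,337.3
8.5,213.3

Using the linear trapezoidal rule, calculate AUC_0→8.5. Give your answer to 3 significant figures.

AUC = 2180 ng/mL·hr

Trapezoidal AUC_0→8.5:
  [0→0.5]: (0.0+151.1)/2 × 0.5 = 37.775
  [0.5→2.5]: (151.1+337.3)/2 × 2 = 488.4
  [2.5→8.5]: (337.3+213.3)/2 × 6 = 1651.8
  Sum = 2177.975 ng/mL·hr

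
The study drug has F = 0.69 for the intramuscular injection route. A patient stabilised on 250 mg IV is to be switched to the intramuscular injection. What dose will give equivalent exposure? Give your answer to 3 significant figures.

D_intramuscular = 362 mg

For equal systemic exposure: F × D_ev = D_iv
D_ev = D_iv / F = 250 / 0.69 = 362.319 mg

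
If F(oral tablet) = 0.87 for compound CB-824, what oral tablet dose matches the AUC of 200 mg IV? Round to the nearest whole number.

D_oral = 230 mg

For equal systemic exposure: F × D_ev = D_iv
D_ev = D_iv / F = 200 / 0.87 = 229.885 mg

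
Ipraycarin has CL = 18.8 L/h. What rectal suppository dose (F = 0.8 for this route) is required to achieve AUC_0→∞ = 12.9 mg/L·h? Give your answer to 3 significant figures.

Dose = 303 mg

Dose = CL × AUC_0→∞ / F
     = 18.8 × 12.9 / 0.8 = 303.15 mg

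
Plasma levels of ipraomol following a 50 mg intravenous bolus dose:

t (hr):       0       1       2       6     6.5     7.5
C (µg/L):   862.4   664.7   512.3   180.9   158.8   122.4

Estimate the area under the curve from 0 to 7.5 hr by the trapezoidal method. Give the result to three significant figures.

AUC = 2960 µg/L·hr

Trapezoidal AUC_0→7.5:
  [0→1]: (862.4+664.7)/2 × 1 = 763.55
  [1→2]: (664.7+512.3)/2 × 1 = 588.5
  [2→6]: (512.3+180.9)/2 × 4 = 1386.4
  [6→6.5]: (180.9+158.8)/2 × 0.5 = 84.925
  [6.5→7.5]: (158.8+122.4)/2 × 1 = 140.6
  Sum = 2963.975 µg/L·hr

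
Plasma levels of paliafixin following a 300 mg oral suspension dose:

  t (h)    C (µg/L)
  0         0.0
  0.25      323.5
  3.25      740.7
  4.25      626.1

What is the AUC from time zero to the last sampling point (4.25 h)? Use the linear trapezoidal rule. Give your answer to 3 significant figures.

Trapezoidal AUC_0→4.25:
  [0→0.25]: (0.0+323.5)/2 × 0.25 = 40.4375
  [0.25→3.25]: (323.5+740.7)/2 × 3 = 1596.3
  [3.25→4.25]: (740.7+626.1)/2 × 1 = 683.4
  Sum = 2320.1375 µg/L·h

AUC = 2320 µg/L·h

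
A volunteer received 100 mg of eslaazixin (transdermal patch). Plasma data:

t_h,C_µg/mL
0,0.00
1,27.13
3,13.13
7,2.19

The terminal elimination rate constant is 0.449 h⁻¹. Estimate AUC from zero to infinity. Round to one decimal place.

AUC = 89.3 µg/mL·h

Trapezoidal AUC_0→7:
  [0→1]: (0.00+27.13)/2 × 1 = 13.565
  [1→3]: (27.13+13.13)/2 × 2 = 40.26
  [3→7]: (13.13+2.19)/2 × 4 = 30.64
  Sum = 84.465 µg/mL·h
Extrapolated tail: C_last / k_e = 2.19 / 0.449 = 4.878
AUC_0→∞ = 84.465 + 4.878 = 89.343 µg/mL·h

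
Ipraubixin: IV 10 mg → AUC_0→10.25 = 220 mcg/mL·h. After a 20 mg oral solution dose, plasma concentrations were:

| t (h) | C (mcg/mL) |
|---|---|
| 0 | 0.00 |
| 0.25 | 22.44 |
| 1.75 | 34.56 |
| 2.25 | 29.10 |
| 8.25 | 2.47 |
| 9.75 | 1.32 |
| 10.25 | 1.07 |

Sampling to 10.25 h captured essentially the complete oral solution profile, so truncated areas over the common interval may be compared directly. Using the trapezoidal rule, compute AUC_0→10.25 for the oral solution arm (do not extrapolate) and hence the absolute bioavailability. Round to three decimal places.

F = 0.363

Trapezoidal AUC_0→10.25 (oral solution):
  [0→0.25]: (0.00+22.44)/2 × 0.25 = 2.805
  [0.25→1.75]: (22.44+34.56)/2 × 1.5 = 42.75
  [1.75→2.25]: (34.56+29.10)/2 × 0.5 = 15.915
  [2.25→8.25]: (29.10+2.47)/2 × 6 = 94.71
  [8.25→9.75]: (2.47+1.32)/2 × 1.5 = 2.8425
  [9.75→10.25]: (1.32+1.07)/2 × 0.5 = 0.5975
  Sum = 159.62 mcg/mL·h
F = (AUC_ev/D_ev)/(AUC_iv/D_iv) = (159.62/20)/(220/10) = 7.981/22 = 0.3628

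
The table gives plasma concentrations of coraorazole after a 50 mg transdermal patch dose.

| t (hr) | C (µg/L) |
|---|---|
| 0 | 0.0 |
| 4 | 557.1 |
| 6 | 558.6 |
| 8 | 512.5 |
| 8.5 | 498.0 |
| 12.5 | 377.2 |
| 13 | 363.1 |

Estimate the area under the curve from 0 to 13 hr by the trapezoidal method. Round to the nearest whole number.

AUC = 5489 µg/L·hr

Trapezoidal AUC_0→13:
  [0→4]: (0.0+557.1)/2 × 4 = 1114.2
  [4→6]: (557.1+558.6)/2 × 2 = 1115.7
  [6→8]: (558.6+512.5)/2 × 2 = 1071.1
  [8→8.5]: (512.5+498.0)/2 × 0.5 = 252.625
  [8.5→12.5]: (498.0+377.2)/2 × 4 = 1750.4
  [12.5→13]: (377.2+363.1)/2 × 0.5 = 185.075
  Sum = 5489.1 µg/L·hr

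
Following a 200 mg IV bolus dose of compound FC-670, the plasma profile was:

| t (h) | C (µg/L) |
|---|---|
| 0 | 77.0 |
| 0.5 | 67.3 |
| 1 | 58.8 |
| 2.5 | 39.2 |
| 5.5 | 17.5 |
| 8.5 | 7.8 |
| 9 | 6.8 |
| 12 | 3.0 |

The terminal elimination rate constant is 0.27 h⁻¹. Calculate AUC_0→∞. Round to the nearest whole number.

Trapezoidal AUC_0→12:
  [0→0.5]: (77.0+67.3)/2 × 0.5 = 36.075
  [0.5→1]: (67.3+58.8)/2 × 0.5 = 31.525
  [1→2.5]: (58.8+39.2)/2 × 1.5 = 73.5
  [2.5→5.5]: (39.2+17.5)/2 × 3 = 85.05
  [5.5→8.5]: (17.5+7.8)/2 × 3 = 37.95
  [8.5→9]: (7.8+6.8)/2 × 0.5 = 3.65
  [9→12]: (6.8+3.0)/2 × 3 = 14.7
  Sum = 282.45 µg/L·h
Extrapolated tail: C_last / k_e = 3.0 / 0.27 = 11.111
AUC_0→∞ = 282.45 + 11.111 = 293.561 µg/L·h

AUC = 294 µg/L·h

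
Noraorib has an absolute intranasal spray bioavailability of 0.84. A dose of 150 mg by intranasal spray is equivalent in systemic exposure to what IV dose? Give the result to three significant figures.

D_iv = 126 mg

Systemic exposure from an extravascular dose = F × D_ev, so the equivalent IV dose is F × D_ev.
D_iv = F × D_ev = 0.84 × 150 = 126 mg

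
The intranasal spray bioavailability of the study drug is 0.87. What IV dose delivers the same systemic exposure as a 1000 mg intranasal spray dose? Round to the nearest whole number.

Systemic exposure from an extravascular dose = F × D_ev, so the equivalent IV dose is F × D_ev.
D_iv = F × D_ev = 0.87 × 1000 = 870 mg

D_iv = 870 mg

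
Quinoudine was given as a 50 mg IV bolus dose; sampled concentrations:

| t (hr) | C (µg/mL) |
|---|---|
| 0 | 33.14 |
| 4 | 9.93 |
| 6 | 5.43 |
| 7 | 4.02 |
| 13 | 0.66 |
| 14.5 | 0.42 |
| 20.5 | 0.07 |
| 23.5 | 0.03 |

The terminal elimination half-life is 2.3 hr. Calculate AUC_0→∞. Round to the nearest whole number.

AUC = 123 µg/mL·hr

Trapezoidal AUC_0→23.5:
  [0→4]: (33.14+9.93)/2 × 4 = 86.14
  [4→6]: (9.93+5.43)/2 × 2 = 15.36
  [6→7]: (5.43+4.02)/2 × 1 = 4.725
  [7→13]: (4.02+0.66)/2 × 6 = 14.04
  [13→14.5]: (0.66+0.42)/2 × 1.5 = 0.81
  [14.5→20.5]: (0.42+0.07)/2 × 6 = 1.47
  [20.5→23.5]: (0.07+0.03)/2 × 3 = 0.15
  Sum = 122.695 µg/mL·hr
k_e = ln2 / t½ = 0.693147 / 2.3 = 0.3014 hr^-1
Extrapolated tail: C_last / k_e = 0.03 / 0.3014 = 0.100
AUC_0→∞ = 122.695 + 0.100 = 122.795 µg/mL·hr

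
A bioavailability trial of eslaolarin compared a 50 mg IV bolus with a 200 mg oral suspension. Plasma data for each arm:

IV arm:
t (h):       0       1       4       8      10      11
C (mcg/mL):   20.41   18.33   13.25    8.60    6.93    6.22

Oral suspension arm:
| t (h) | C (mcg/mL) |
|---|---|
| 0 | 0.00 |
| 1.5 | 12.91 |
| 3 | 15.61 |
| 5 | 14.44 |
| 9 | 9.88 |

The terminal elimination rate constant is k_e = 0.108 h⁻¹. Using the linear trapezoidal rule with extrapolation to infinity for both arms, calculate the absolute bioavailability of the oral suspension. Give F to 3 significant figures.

F = 0.265

Trapezoidal AUC_0→11 (IV):
  [0→1]: (20.41+18.33)/2 × 1 = 19.37
  [1→4]: (18.33+13.25)/2 × 3 = 47.37
  [4→8]: (13.25+8.60)/2 × 4 = 43.7
  [8→10]: (8.60+6.93)/2 × 2 = 15.53
  [10→11]: (6.93+6.22)/2 × 1 = 6.575
  Sum = 132.545 mcg/mL·h
IV tail: 6.22/0.108 = 57.593; AUC_iv,0→∞ = 132.545 + 57.593 = 190.138 mcg/mL·h
Trapezoidal AUC_0→9 (oral suspension):
  [0→1.5]: (0.00+12.91)/2 × 1.5 = 9.6825
  [1.5→3]: (12.91+15.61)/2 × 1.5 = 21.39
  [3→5]: (15.61+14.44)/2 × 2 = 30.05
  [5→9]: (14.44+9.88)/2 × 4 = 48.64
  Sum = 109.7625 mcg/mL·h
oral suspension tail: 9.88/0.108 = 91.481; AUC_ev,0→∞ = 109.7625 + 91.481 = 201.2435 mcg/mL·h
F = (AUC_ev/D_ev)/(AUC_iv/D_iv) = (201.2435/200)/(190.138/50) = 1.0062175/3.80276 = 0.2646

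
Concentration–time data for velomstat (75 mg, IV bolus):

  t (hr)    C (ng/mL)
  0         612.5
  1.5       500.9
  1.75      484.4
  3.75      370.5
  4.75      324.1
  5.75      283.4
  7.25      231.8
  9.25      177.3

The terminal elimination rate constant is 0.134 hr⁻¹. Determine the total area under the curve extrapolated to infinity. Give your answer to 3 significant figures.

AUC = 4580 ng/mL·hr

Trapezoidal AUC_0→9.25:
  [0→1.5]: (612.5+500.9)/2 × 1.5 = 835.05
  [1.5→1.75]: (500.9+484.4)/2 × 0.25 = 123.1625
  [1.75→3.75]: (484.4+370.5)/2 × 2 = 854.9
  [3.75→4.75]: (370.5+324.1)/2 × 1 = 347.3
  [4.75→5.75]: (324.1+283.4)/2 × 1 = 303.75
  [5.75→7.25]: (283.4+231.8)/2 × 1.5 = 386.4
  [7.25→9.25]: (231.8+177.3)/2 × 2 = 409.1
  Sum = 3259.6625 ng/mL·hr
Extrapolated tail: C_last / k_e = 177.3 / 0.134 = 1323.134
AUC_0→∞ = 3259.6625 + 1323.134 = 4582.7965 ng/mL·hr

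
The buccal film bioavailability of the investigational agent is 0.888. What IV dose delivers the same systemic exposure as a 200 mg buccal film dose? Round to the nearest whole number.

Systemic exposure from an extravascular dose = F × D_ev, so the equivalent IV dose is F × D_ev.
D_iv = F × D_ev = 0.888 × 200 = 177.6 mg

D_iv = 178 mg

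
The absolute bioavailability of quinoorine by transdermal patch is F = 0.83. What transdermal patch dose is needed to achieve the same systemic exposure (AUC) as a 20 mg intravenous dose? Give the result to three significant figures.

For equal systemic exposure: F × D_ev = D_iv
D_ev = D_iv / F = 20 / 0.83 = 24.0964 mg

D_transdermal = 24.1 mg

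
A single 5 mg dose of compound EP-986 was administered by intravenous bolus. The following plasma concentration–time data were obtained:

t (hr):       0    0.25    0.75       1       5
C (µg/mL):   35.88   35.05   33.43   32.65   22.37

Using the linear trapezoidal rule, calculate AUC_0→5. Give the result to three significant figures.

AUC = 144 µg/mL·hr

Trapezoidal AUC_0→5:
  [0→0.25]: (35.88+35.05)/2 × 0.25 = 8.86625
  [0.25→0.75]: (35.05+33.43)/2 × 0.5 = 17.12
  [0.75→1]: (33.43+32.65)/2 × 0.25 = 8.26
  [1→5]: (32.65+22.37)/2 × 4 = 110.04
  Sum = 144.28625 µg/mL·hr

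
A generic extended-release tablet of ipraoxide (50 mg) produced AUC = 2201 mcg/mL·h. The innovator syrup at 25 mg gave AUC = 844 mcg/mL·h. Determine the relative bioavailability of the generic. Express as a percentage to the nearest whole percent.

F_rel = (AUC_test/D_test) / (AUC_ref/D_ref)
      = (2201/50) / (844/25)
      = 44.02 / 33.76 = 1.3039 = 130.39%

F_rel = 130%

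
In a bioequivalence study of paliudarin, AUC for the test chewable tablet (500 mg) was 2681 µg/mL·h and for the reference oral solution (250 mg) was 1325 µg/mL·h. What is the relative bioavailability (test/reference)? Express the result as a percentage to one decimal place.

F_rel = 101.2%

F_rel = (AUC_test/D_test) / (AUC_ref/D_ref)
      = (2681/500) / (1325/250)
      = 5.362 / 5.3 = 1.0117 = 101.17%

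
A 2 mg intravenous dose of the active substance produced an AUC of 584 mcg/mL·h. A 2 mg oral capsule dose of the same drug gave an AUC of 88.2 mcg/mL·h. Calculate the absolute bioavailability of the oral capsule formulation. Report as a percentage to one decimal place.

F = (AUC_ev / D_ev) / (AUC_iv / D_iv)
  = (88.2/2) / (584/2)
  = 44.1 / 292 = 0.1510
  = 15.10%

F = 15.1%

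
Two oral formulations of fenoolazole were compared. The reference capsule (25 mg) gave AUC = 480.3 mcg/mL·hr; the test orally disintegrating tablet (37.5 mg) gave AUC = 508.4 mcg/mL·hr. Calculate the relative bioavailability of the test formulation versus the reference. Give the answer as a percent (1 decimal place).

F_rel = 70.6%

F_rel = (AUC_test/D_test) / (AUC_ref/D_ref)
      = (508.4/37.5) / (480.3/25)
      = 13.5573 / 19.212 = 0.7057 = 70.57%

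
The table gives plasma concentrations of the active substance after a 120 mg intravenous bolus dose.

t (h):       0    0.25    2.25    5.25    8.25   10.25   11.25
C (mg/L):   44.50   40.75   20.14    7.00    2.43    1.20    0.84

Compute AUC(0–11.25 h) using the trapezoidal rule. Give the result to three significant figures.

AUC = 131 mg/L·h

Trapezoidal AUC_0→11.25:
  [0→0.25]: (44.50+40.75)/2 × 0.25 = 10.65625
  [0.25→2.25]: (40.75+20.14)/2 × 2 = 60.89
  [2.25→5.25]: (20.14+7.00)/2 × 3 = 40.71
  [5.25→8.25]: (7.00+2.43)/2 × 3 = 14.145
  [8.25→10.25]: (2.43+1.20)/2 × 2 = 3.63
  [10.25→11.25]: (1.20+0.84)/2 × 1 = 1.02
  Sum = 131.05125 mg/L·h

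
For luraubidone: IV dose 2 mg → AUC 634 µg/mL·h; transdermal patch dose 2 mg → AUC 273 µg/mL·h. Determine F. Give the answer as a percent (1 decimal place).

F = (AUC_ev / D_ev) / (AUC_iv / D_iv)
  = (273/2) / (634/2)
  = 136.5 / 317 = 0.4306
  = 43.06%

F = 43.1%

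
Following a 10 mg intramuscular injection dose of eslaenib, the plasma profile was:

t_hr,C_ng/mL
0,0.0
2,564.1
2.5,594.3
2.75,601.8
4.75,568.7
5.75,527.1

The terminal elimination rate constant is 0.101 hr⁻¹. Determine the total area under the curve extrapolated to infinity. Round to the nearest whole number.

AUC = 7940 ng/mL·hr

Trapezoidal AUC_0→5.75:
  [0→2]: (0.0+564.1)/2 × 2 = 564.1
  [2→2.5]: (564.1+594.3)/2 × 0.5 = 289.6
  [2.5→2.75]: (594.3+601.8)/2 × 0.25 = 149.5125
  [2.75→4.75]: (601.8+568.7)/2 × 2 = 1170.5
  [4.75→5.75]: (568.7+527.1)/2 × 1 = 547.9
  Sum = 2721.6125 ng/mL·hr
Extrapolated tail: C_last / k_e = 527.1 / 0.101 = 5218.812
AUC_0→∞ = 2721.6125 + 5218.812 = 7940.4245 ng/mL·hr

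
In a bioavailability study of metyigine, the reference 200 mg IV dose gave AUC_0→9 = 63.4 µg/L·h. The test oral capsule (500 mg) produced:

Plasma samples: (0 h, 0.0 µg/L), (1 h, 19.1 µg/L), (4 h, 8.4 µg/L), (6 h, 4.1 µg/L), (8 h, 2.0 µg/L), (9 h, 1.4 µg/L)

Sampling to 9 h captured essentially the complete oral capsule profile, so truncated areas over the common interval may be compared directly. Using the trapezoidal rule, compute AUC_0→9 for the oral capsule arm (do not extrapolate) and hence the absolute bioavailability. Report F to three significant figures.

F = 0.449

Trapezoidal AUC_0→9 (oral capsule):
  [0→1]: (0.0+19.1)/2 × 1 = 9.55
  [1→4]: (19.1+8.4)/2 × 3 = 41.25
  [4→6]: (8.4+4.1)/2 × 2 = 12.5
  [6→8]: (4.1+2.0)/2 × 2 = 6.1
  [8→9]: (2.0+1.4)/2 × 1 = 1.7
  Sum = 71.1 µg/L·h
F = (AUC_ev/D_ev)/(AUC_iv/D_iv) = (71.1/500)/(63.4/200) = 0.1422/0.317 = 0.4486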